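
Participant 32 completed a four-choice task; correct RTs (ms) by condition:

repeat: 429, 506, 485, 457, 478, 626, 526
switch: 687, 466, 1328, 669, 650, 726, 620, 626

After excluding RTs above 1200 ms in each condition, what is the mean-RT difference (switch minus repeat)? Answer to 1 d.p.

switch: exclude 1328
M(repeat) = 3507/7 = 501.000
M(switch) = 4444/7 = 634.857
Difference = 634.857 − 501.000 = 133.857 ms

133.9 ms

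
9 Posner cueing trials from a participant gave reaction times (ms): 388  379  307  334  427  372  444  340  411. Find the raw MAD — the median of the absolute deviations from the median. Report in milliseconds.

39 ms

Sorted: 307, 334, 340, 372, 379, 388, 411, 427, 444 → median = 379
|x − 379|: 9, 0, 72, 45, 48, 7, 65, 39, 32
Sorted deviations: 0, 7, 9, 32, 39, 45, 48, 65, 72 → MAD = 39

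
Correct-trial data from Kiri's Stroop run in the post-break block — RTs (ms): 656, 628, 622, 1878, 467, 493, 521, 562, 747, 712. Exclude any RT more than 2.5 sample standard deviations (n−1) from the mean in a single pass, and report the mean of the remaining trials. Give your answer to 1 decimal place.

n = 10, ΣRT = 7286, M = 728.600
Σ(x−M)² = 1543284.40; s = √(1543284.40/9) = 414.097
Cutoffs: 728.600 ± 2.5·414.097 → [-306.6, 1763.8]
Outside: 1878 → excluded.
Retained (n=9): Σ = 5408, mean = 5408/9 = 600.889

600.9 ms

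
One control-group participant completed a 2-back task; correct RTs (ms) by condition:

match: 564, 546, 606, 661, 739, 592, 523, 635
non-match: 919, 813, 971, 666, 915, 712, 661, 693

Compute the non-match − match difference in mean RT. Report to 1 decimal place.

185.5 ms

M(match) = 4866/8 = 608.250
M(non-match) = 6350/8 = 793.750
Difference = 793.750 − 608.250 = 185.500 ms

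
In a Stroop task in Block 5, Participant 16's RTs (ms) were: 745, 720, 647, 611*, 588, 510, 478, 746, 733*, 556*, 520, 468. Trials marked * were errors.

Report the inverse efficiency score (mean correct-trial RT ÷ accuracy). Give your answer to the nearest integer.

803 ms

Correct trials (n=9): 745, 720, 647, 588, 510, 478, 746, 520, 468
Mean correct RT = 5422/9 = 602.4444 ms
Proportion correct = 9/12
IES = 602.4444 / (9/12) = 803.259 ms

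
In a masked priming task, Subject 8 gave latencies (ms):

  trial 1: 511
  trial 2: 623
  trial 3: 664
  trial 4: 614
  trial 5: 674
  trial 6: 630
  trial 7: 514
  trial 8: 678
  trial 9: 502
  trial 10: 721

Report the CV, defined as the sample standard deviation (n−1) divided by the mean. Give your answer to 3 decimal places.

0.128

n = 10, Σ = 6131, M = 613.1000
Σ(x−M)² = 55126.900; s = √(55126.900/9) = 78.2637
CV = 78.2637 / 613.1000 = 0.12765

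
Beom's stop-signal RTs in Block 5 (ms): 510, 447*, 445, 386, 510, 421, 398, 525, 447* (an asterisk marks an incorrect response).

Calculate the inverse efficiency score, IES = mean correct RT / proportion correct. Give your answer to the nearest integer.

587 ms

Correct trials (n=7): 510, 445, 386, 510, 421, 398, 525
Mean correct RT = 3195/7 = 456.4286 ms
Proportion correct = 7/9
IES = 456.4286 / (7/9) = 586.837 ms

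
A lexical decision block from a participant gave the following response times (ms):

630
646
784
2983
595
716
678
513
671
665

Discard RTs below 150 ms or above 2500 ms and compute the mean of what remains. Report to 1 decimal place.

Excluded: 2983
Retained (n=9): Σ = 5898
Mean = 5898/9 = 655.3333

655.3 ms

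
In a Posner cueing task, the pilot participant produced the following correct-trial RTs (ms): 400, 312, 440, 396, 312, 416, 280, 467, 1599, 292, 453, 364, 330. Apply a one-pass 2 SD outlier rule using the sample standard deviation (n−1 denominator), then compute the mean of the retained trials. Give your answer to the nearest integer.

n = 13, ΣRT = 6061, M = 466.231
Σ(x−M)² = 1437494.31; s = √(1437494.31/12) = 346.109
Cutoffs: 466.231 ± 2·346.109 → [-226.0, 1158.4]
Outside: 1599 → excluded.
Retained (n=12): Σ = 4462, mean = 4462/12 = 371.833

372 ms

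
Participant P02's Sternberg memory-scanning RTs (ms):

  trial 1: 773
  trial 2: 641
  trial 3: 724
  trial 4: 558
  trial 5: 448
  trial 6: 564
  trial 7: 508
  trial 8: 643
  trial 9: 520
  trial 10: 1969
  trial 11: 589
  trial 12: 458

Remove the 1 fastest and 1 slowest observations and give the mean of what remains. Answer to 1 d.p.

597.8 ms

Sorted: 448, 458, 508, 520, 558, 564, 589, 641, 643, 724, 773, 1969
Drop lowest 1 (448) and highest 1 (1969)
Remaining (n=10): Σ = 5978, mean = 5978/10 = 597.800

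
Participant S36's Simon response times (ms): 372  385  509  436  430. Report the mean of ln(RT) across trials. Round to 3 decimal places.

ln(RT): 5.9189, 5.9532, 6.2324, 6.0776, 6.0638
Σ ln(RT) = 30.2460
Mean = 30.2460/5 = 6.04920

6.049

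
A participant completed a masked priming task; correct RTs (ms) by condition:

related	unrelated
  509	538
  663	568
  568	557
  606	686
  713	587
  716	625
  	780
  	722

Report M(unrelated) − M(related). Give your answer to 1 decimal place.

3.7 ms

M(related) = 3775/6 = 629.167
M(unrelated) = 5063/8 = 632.875
Difference = 632.875 − 629.167 = 3.708 ms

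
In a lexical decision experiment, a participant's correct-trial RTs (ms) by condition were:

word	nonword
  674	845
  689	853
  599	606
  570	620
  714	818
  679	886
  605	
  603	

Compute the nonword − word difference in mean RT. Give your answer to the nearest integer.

M(word) = 5133/8 = 641.625
M(nonword) = 4628/6 = 771.333
Difference = 771.333 − 641.625 = 129.708 ms

130 ms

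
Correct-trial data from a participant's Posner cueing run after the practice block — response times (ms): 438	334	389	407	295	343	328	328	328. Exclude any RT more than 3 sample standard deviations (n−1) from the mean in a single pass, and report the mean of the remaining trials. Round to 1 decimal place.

354.4 ms

n = 9, ΣRT = 3190, M = 354.444
Σ(x−M)² = 17118.22; s = √(17118.22/8) = 46.258
Cutoffs: 354.444 ± 3·46.258 → [215.7, 493.2]
No RTs fall outside the cutoffs; all 9 retained. Mean = 3190/9 = 354.444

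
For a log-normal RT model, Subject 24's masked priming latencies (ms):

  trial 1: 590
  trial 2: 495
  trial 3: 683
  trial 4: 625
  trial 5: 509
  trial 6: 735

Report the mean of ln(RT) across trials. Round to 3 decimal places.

6.397

ln(RT): 6.3801, 6.2046, 6.5265, 6.4378, 6.2324, 6.5999
Σ ln(RT) = 38.3812
Mean = 38.3812/6 = 6.39687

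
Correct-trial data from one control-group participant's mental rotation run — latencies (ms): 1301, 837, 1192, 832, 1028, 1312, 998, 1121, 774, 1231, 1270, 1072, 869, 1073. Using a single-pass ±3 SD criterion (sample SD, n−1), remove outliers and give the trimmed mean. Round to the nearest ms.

n = 14, ΣRT = 14910, M = 1065.000
Σ(x−M)² = 440892.00; s = √(440892.00/13) = 184.160
Cutoffs: 1065.000 ± 3·184.160 → [512.5, 1617.5]
No RTs fall outside the cutoffs; all 14 retained. Mean = 14910/14 = 1065.000

1065 ms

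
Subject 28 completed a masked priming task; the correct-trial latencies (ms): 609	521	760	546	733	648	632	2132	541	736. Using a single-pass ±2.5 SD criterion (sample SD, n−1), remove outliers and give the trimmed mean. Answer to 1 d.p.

n = 10, ΣRT = 7858, M = 785.800
Σ(x−M)² = 2079639.60; s = √(2079639.60/9) = 480.699
Cutoffs: 785.800 ± 2.5·480.699 → [-415.9, 1987.5]
Outside: 2132 → excluded.
Retained (n=9): Σ = 5726, mean = 5726/9 = 636.222

636.2 ms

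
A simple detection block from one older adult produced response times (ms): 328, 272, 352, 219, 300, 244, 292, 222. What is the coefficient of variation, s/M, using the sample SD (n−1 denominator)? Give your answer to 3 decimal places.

0.174

n = 8, Σ = 2229, M = 278.6250
Σ(x−M)² = 16461.875; s = √(16461.875/7) = 48.4943
CV = 48.4943 / 278.6250 = 0.17405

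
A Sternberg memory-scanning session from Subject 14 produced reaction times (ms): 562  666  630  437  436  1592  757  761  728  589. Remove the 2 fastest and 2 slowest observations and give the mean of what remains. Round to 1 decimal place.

655.3 ms

Sorted: 436, 437, 562, 589, 630, 666, 728, 757, 761, 1592
Drop lowest 2 (436, 437) and highest 2 (761, 1592)
Remaining (n=6): Σ = 3932, mean = 3932/6 = 655.333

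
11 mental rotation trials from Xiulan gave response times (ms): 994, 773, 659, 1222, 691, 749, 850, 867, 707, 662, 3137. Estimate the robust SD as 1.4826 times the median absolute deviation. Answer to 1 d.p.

139.4 ms

Sorted: 659, 662, 691, 707, 749, 773, 850, 867, 994, 1222, 3137 → median = 773
|x − 773| sorted: 0, 24, 66, 77, 82, 94, 111, 114, 221, 449, 2364 → MAD = 94
Robust SD ≈ 1.4826 × 94 = 139.364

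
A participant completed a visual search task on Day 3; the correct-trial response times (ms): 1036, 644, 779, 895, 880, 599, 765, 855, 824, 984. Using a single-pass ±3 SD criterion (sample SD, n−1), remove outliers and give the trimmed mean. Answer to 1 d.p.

826.1 ms

n = 10, ΣRT = 8261, M = 826.100
Σ(x−M)² = 168168.90; s = √(168168.90/9) = 136.695
Cutoffs: 826.100 ± 3·136.695 → [416.0, 1236.2]
No RTs fall outside the cutoffs; all 10 retained. Mean = 8261/10 = 826.100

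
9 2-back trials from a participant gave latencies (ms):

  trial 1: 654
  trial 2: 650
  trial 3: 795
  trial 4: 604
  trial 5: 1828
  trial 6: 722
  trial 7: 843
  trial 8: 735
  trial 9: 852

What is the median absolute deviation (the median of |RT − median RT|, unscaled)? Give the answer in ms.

85 ms

Sorted: 604, 650, 654, 722, 735, 795, 843, 852, 1828 → median = 735
|x − 735|: 81, 85, 60, 131, 1093, 13, 108, 0, 117
Sorted deviations: 0, 13, 60, 81, 85, 108, 117, 131, 1093 → MAD = 85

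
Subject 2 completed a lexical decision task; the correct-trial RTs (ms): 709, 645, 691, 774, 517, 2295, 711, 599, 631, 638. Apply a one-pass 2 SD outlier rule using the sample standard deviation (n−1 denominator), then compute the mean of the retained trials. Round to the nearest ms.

n = 10, ΣRT = 8210, M = 821.000
Σ(x−M)² = 2458694.00; s = √(2458694.00/9) = 522.674
Cutoffs: 821.000 ± 2·522.674 → [-224.3, 1866.3]
Outside: 2295 → excluded.
Retained (n=9): Σ = 5915, mean = 5915/9 = 657.222

657 ms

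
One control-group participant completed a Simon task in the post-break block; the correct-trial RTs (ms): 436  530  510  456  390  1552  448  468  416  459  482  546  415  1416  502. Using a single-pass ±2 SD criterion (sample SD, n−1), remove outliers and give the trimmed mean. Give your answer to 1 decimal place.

n = 15, ΣRT = 9026, M = 601.733
Σ(x−M)² = 1831780.93; s = √(1831780.93/14) = 361.720
Cutoffs: 601.733 ± 2·361.720 → [-121.7, 1325.2]
Outside: 1416, 1552 → excluded.
Retained (n=13): Σ = 6058, mean = 6058/13 = 466.000

466.0 ms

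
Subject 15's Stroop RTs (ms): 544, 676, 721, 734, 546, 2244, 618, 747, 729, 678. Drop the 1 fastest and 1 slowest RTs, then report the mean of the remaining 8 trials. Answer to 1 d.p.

Sorted: 544, 546, 618, 676, 678, 721, 729, 734, 747, 2244
Drop lowest 1 (544) and highest 1 (2244)
Remaining (n=8): Σ = 5449, mean = 5449/8 = 681.125

681.1 ms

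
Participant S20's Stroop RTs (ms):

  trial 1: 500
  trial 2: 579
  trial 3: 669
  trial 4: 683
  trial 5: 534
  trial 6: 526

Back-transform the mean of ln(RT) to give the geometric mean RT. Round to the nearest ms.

578 ms

ln(RT): 6.2146, 6.3613, 6.5058, 6.5265, 6.2804, 6.2653
Mean ln(RT) = 38.1539/6 = 6.35898
Geometric mean = exp(6.35898) = 577.66 ms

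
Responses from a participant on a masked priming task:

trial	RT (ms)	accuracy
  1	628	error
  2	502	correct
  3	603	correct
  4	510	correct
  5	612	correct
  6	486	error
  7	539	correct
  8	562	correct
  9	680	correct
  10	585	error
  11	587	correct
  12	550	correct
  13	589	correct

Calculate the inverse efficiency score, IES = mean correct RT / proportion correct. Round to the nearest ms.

745 ms

Correct trials (n=10): 502, 603, 510, 612, 539, 562, 680, 587, 550, 589
Mean correct RT = 5734/10 = 573.4000 ms
Proportion correct = 10/13
IES = 573.4000 / (10/13) = 745.420 ms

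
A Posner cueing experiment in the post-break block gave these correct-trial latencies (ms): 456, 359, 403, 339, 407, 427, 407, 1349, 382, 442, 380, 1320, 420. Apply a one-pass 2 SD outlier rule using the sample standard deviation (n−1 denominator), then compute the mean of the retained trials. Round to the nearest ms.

402 ms

n = 13, ΣRT = 7091, M = 545.462
Σ(x−M)² = 1484195.23; s = √(1484195.23/12) = 351.686
Cutoffs: 545.462 ± 2·351.686 → [-157.9, 1248.8]
Outside: 1320, 1349 → excluded.
Retained (n=11): Σ = 4422, mean = 4422/11 = 402.000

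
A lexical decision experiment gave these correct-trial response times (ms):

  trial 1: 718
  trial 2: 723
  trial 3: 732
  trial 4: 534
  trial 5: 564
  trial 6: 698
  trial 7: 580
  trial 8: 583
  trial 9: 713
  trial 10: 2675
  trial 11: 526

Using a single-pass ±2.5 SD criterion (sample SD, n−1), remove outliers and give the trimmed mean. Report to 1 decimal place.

n = 11, ΣRT = 9046, M = 822.364
Σ(x−M)² = 3842390.55; s = √(3842390.55/10) = 619.870
Cutoffs: 822.364 ± 2.5·619.870 → [-727.3, 2372.0]
Outside: 2675 → excluded.
Retained (n=10): Σ = 6371, mean = 6371/10 = 637.100

637.1 ms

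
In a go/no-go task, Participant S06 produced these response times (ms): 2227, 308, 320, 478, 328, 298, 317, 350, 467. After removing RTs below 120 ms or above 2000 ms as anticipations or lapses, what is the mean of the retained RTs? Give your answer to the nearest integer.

Excluded: 2227
Retained (n=8): Σ = 2866
Mean = 2866/8 = 358.2500

358 ms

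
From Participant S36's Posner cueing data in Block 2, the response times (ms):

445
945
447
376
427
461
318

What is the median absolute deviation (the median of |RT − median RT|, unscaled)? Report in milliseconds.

18 ms

Sorted: 318, 376, 427, 445, 447, 461, 945 → median = 445
|x − 445|: 0, 500, 2, 69, 18, 16, 127
Sorted deviations: 0, 2, 16, 18, 69, 127, 500 → MAD = 18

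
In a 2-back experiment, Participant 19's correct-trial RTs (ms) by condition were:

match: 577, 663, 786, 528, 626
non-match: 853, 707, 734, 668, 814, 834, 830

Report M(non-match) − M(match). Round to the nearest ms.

141 ms

M(match) = 3180/5 = 636.000
M(non-match) = 5440/7 = 777.143
Difference = 777.143 − 636.000 = 141.143 ms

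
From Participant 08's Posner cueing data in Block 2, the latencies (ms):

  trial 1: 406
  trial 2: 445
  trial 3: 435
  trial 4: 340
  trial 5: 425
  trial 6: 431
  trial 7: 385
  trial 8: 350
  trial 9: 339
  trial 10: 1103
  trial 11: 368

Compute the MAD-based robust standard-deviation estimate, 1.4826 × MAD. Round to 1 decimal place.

Sorted: 339, 340, 350, 368, 385, 406, 425, 431, 435, 445, 1103 → median = 406
|x − 406| sorted: 0, 19, 21, 25, 29, 38, 39, 56, 66, 67, 697 → MAD = 38
Robust SD ≈ 1.4826 × 38 = 56.339

56.3 ms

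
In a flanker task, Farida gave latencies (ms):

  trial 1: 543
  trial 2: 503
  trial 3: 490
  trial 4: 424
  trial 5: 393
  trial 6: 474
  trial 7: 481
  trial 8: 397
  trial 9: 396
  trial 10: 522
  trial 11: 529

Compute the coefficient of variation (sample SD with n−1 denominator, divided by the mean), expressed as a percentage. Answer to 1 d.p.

12.1%

n = 11, Σ = 5152, M = 468.3636
Σ(x−M)² = 31960.545; s = √(31960.545/10) = 56.5337
CV = 56.5337 / 468.3636 = 0.12070 = 12.070%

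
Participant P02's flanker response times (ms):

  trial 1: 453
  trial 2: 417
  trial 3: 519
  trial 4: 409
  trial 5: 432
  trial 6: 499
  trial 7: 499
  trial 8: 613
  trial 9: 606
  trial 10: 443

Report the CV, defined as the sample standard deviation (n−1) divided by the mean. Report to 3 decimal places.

0.150

n = 10, Σ = 4890, M = 489.0000
Σ(x−M)² = 48410.000; s = √(48410.000/9) = 73.3409
CV = 73.3409 / 489.0000 = 0.14998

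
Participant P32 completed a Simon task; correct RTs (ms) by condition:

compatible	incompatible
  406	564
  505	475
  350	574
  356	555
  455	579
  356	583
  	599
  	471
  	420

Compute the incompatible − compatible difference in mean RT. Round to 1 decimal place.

130.9 ms

M(compatible) = 2428/6 = 404.667
M(incompatible) = 4820/9 = 535.556
Difference = 535.556 − 404.667 = 130.889 ms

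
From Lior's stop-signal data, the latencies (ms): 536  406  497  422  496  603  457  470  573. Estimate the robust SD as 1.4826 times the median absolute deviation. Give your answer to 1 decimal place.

59.3 ms

Sorted: 406, 422, 457, 470, 496, 497, 536, 573, 603 → median = 496
|x − 496| sorted: 0, 1, 26, 39, 40, 74, 77, 90, 107 → MAD = 40
Robust SD ≈ 1.4826 × 40 = 59.304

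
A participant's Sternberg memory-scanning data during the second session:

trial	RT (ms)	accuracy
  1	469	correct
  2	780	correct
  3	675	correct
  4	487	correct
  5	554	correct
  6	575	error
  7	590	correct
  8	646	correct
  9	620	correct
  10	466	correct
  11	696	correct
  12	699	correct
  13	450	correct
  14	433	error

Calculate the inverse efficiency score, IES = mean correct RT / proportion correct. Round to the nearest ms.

693 ms

Correct trials (n=12): 469, 780, 675, 487, 554, 590, 646, 620, 466, 696, 699, 450
Mean correct RT = 7132/12 = 594.3333 ms
Proportion correct = 12/14
IES = 594.3333 / (12/14) = 693.389 ms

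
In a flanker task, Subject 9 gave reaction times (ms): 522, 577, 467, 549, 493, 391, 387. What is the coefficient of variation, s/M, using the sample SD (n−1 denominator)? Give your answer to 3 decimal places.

0.153

n = 7, Σ = 3386, M = 483.7143
Σ(x−M)² = 32745.429; s = √(32745.429/6) = 73.8754
CV = 73.8754 / 483.7143 = 0.15273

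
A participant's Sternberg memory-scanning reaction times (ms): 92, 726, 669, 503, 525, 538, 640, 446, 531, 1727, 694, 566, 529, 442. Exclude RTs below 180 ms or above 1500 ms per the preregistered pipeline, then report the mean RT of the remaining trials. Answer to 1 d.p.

Excluded: 92, 1727
Retained (n=12): Σ = 6809
Mean = 6809/12 = 567.4167

567.4 ms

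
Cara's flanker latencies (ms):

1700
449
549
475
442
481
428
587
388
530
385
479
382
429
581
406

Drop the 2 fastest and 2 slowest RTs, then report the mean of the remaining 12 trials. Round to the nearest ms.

470 ms

Sorted: 382, 385, 388, 406, 428, 429, 442, 449, 475, 479, 481, 530, 549, 581, 587, 1700
Drop lowest 2 (382, 385) and highest 2 (587, 1700)
Remaining (n=12): Σ = 5637, mean = 5637/12 = 469.750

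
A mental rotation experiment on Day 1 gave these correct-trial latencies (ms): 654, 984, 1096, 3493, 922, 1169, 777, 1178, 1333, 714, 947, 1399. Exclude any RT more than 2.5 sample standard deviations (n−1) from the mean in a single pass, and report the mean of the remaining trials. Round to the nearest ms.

1016 ms

n = 12, ΣRT = 14666, M = 1222.167
Σ(x−M)² = 6222693.67; s = √(6222693.67/11) = 752.130
Cutoffs: 1222.167 ± 2.5·752.130 → [-658.2, 3102.5]
Outside: 3493 → excluded.
Retained (n=11): Σ = 11173, mean = 11173/11 = 1015.727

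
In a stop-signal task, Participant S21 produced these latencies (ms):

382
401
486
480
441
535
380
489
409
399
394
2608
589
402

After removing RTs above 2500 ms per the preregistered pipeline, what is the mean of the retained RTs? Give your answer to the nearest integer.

Excluded: 2608
Retained (n=13): Σ = 5787
Mean = 5787/13 = 445.1538

445 ms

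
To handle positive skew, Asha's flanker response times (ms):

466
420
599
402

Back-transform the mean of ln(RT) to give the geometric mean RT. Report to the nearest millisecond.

466 ms

ln(RT): 6.1442, 6.0403, 6.3953, 5.9965
Mean ln(RT) = 24.5762/4 = 6.14404
Geometric mean = exp(6.14404) = 465.93 ms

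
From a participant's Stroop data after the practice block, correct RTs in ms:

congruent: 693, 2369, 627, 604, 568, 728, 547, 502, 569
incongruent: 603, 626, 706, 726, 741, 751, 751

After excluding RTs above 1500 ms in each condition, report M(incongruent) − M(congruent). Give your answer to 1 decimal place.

95.8 ms

congruent: exclude 2369
M(congruent) = 4838/8 = 604.750
M(incongruent) = 4904/7 = 700.571
Difference = 700.571 − 604.750 = 95.821 ms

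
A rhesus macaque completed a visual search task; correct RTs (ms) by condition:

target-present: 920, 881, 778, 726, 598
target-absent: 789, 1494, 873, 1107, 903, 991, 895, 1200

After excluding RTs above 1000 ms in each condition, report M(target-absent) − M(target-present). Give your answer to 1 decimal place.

109.6 ms

target-absent: exclude 1494, 1107, 1200
M(target-present) = 3903/5 = 780.600
M(target-absent) = 4451/5 = 890.200
Difference = 890.200 − 780.600 = 109.600 ms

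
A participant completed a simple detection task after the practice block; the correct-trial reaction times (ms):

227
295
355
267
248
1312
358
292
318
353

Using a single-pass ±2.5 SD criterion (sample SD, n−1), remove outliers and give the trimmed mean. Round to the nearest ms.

301 ms

n = 10, ΣRT = 4025, M = 402.500
Σ(x−M)² = 937814.50; s = √(937814.50/9) = 322.803
Cutoffs: 402.500 ± 2.5·322.803 → [-404.5, 1209.5]
Outside: 1312 → excluded.
Retained (n=9): Σ = 2713, mean = 2713/9 = 301.444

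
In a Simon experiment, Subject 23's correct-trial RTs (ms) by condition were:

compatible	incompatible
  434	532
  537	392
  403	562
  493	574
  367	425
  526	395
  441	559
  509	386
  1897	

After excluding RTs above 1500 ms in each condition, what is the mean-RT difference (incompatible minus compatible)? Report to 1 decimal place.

compatible: exclude 1897
M(compatible) = 3710/8 = 463.750
M(incompatible) = 3825/8 = 478.125
Difference = 478.125 − 463.750 = 14.375 ms

14.4 ms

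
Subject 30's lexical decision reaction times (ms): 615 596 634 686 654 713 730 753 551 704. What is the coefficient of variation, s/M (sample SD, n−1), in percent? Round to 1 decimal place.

n = 10, Σ = 6636, M = 663.6000
Σ(x−M)² = 37554.400; s = √(37554.400/9) = 64.5965
CV = 64.5965 / 663.6000 = 0.09734 = 9.734%

9.7%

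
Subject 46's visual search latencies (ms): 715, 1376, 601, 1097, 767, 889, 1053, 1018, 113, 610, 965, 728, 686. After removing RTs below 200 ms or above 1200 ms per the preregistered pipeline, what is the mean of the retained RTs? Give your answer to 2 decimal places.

829.91 ms

Excluded: 113, 1376
Retained (n=11): Σ = 9129
Mean = 9129/11 = 829.9091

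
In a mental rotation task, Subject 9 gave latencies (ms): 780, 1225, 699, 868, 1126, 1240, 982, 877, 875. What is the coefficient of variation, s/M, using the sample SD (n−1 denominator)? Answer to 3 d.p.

0.201

n = 9, Σ = 8672, M = 963.5556
Σ(x−M)² = 299650.222; s = √(299650.222/8) = 193.5362
CV = 193.5362 / 963.5556 = 0.20086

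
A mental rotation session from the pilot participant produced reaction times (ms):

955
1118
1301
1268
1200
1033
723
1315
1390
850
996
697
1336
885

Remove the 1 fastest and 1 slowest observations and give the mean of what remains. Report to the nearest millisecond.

1082 ms

Sorted: 697, 723, 850, 885, 955, 996, 1033, 1118, 1200, 1268, 1301, 1315, 1336, 1390
Drop lowest 1 (697) and highest 1 (1390)
Remaining (n=12): Σ = 12980, mean = 12980/12 = 1081.667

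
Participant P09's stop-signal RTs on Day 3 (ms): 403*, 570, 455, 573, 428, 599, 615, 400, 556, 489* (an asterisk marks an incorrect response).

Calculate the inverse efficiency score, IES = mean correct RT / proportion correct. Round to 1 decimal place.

Correct trials (n=8): 570, 455, 573, 428, 599, 615, 400, 556
Mean correct RT = 4196/8 = 524.5000 ms
Proportion correct = 8/10
IES = 524.5000 / (8/10) = 655.625 ms

655.6 ms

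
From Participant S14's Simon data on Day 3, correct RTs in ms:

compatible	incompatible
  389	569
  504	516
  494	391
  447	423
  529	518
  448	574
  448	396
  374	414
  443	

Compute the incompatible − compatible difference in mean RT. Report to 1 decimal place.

M(compatible) = 4076/9 = 452.889
M(incompatible) = 3801/8 = 475.125
Difference = 475.125 − 452.889 = 22.236 ms

22.2 ms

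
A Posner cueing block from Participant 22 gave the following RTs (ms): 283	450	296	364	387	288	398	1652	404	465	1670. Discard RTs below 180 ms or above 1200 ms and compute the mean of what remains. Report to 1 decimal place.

370.6 ms

Excluded: 1652, 1670
Retained (n=9): Σ = 3335
Mean = 3335/9 = 370.5556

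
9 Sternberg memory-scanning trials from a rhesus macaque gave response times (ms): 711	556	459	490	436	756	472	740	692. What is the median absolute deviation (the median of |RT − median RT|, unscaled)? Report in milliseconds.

120 ms

Sorted: 436, 459, 472, 490, 556, 692, 711, 740, 756 → median = 556
|x − 556|: 155, 0, 97, 66, 120, 200, 84, 184, 136
Sorted deviations: 0, 66, 84, 97, 120, 136, 155, 184, 200 → MAD = 120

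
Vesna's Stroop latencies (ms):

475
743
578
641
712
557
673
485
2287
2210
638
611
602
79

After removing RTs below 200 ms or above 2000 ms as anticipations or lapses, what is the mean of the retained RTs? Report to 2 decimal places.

610.45 ms

Excluded: 79, 2210, 2287
Retained (n=11): Σ = 6715
Mean = 6715/11 = 610.4545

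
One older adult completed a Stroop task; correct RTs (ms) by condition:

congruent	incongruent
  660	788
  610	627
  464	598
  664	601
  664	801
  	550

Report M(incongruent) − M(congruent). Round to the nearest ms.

48 ms

M(congruent) = 3062/5 = 612.400
M(incongruent) = 3965/6 = 660.833
Difference = 660.833 − 612.400 = 48.433 ms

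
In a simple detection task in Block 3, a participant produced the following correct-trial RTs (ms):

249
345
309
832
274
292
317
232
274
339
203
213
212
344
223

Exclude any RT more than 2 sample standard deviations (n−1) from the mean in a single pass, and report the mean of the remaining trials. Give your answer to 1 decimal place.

n = 15, ΣRT = 4658, M = 310.533
Σ(x−M)² = 326503.73; s = √(326503.73/14) = 152.714
Cutoffs: 310.533 ± 2·152.714 → [5.1, 616.0]
Outside: 832 → excluded.
Retained (n=14): Σ = 3826, mean = 3826/14 = 273.286

273.3 ms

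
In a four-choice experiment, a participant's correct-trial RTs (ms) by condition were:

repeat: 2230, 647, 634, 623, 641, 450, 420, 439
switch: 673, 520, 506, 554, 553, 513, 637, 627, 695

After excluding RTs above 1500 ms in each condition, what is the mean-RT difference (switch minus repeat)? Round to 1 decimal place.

35.9 ms

repeat: exclude 2230
M(repeat) = 3854/7 = 550.571
M(switch) = 5278/9 = 586.444
Difference = 586.444 − 550.571 = 35.873 ms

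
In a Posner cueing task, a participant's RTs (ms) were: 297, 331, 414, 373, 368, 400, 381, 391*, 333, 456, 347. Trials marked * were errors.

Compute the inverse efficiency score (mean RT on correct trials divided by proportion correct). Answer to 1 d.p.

Correct trials (n=10): 297, 331, 414, 373, 368, 400, 381, 333, 456, 347
Mean correct RT = 3700/10 = 370.0000 ms
Proportion correct = 10/11
IES = 370.0000 / (10/11) = 407.000 ms

407.0 ms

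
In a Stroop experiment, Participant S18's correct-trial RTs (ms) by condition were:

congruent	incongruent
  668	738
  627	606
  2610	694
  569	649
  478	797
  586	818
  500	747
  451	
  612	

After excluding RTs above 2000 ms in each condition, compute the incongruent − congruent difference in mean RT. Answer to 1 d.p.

congruent: exclude 2610
M(congruent) = 4491/8 = 561.375
M(incongruent) = 5049/7 = 721.286
Difference = 721.286 − 561.375 = 159.911 ms

159.9 ms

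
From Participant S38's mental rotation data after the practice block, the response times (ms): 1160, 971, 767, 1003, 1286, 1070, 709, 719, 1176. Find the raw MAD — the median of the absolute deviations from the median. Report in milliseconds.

Sorted: 709, 719, 767, 971, 1003, 1070, 1160, 1176, 1286 → median = 1003
|x − 1003|: 157, 32, 236, 0, 283, 67, 294, 284, 173
Sorted deviations: 0, 32, 67, 157, 173, 236, 283, 284, 294 → MAD = 173

173 ms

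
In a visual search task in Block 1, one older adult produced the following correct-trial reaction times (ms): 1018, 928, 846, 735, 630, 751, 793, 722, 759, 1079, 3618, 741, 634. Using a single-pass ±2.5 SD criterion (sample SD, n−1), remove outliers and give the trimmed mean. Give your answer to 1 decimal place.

803.0 ms

n = 13, ΣRT = 13254, M = 1019.538
Σ(x−M)² = 7532803.23; s = √(7532803.23/12) = 792.296
Cutoffs: 1019.538 ± 2.5·792.296 → [-961.2, 3000.3]
Outside: 3618 → excluded.
Retained (n=12): Σ = 9636, mean = 9636/12 = 803.000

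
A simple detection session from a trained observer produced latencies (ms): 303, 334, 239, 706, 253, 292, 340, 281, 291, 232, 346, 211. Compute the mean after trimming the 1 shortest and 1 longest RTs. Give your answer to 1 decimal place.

Sorted: 211, 232, 239, 253, 281, 291, 292, 303, 334, 340, 346, 706
Drop lowest 1 (211) and highest 1 (706)
Remaining (n=10): Σ = 2911, mean = 2911/10 = 291.100

291.1 ms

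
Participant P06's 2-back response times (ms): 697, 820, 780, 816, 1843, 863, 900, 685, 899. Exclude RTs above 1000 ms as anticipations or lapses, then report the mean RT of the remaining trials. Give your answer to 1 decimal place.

807.5 ms

Excluded: 1843
Retained (n=8): Σ = 6460
Mean = 6460/8 = 807.5000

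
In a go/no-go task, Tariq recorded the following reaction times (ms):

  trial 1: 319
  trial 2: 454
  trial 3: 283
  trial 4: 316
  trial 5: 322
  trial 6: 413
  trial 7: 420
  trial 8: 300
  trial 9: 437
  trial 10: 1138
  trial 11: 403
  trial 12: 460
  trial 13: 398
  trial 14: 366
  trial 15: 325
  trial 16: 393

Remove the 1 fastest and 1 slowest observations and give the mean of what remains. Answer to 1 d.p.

Sorted: 283, 300, 316, 319, 322, 325, 366, 393, 398, 403, 413, 420, 437, 454, 460, 1138
Drop lowest 1 (283) and highest 1 (1138)
Remaining (n=14): Σ = 5326, mean = 5326/14 = 380.429

380.4 ms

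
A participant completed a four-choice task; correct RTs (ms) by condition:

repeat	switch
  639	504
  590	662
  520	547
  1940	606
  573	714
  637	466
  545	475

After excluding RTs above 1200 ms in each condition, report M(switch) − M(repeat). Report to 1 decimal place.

-16.3 ms

repeat: exclude 1940
M(repeat) = 3504/6 = 584.000
M(switch) = 3974/7 = 567.714
Difference = 567.714 − 584.000 = -16.286 ms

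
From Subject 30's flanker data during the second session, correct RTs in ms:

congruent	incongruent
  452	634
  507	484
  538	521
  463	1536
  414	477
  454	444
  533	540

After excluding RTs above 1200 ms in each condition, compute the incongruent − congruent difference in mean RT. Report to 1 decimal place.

36.5 ms

incongruent: exclude 1536
M(congruent) = 3361/7 = 480.143
M(incongruent) = 3100/6 = 516.667
Difference = 516.667 − 480.143 = 36.524 ms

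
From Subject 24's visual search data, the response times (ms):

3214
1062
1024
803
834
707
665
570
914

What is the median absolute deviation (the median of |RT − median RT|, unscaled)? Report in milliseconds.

169 ms

Sorted: 570, 665, 707, 803, 834, 914, 1024, 1062, 3214 → median = 834
|x − 834|: 2380, 228, 190, 31, 0, 127, 169, 264, 80
Sorted deviations: 0, 31, 80, 127, 169, 190, 228, 264, 2380 → MAD = 169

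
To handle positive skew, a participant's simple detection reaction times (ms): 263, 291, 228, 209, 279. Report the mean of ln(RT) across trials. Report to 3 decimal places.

5.530

ln(RT): 5.5722, 5.6733, 5.4293, 5.3423, 5.6312
Σ ln(RT) = 27.6484
Mean = 27.6484/5 = 5.52967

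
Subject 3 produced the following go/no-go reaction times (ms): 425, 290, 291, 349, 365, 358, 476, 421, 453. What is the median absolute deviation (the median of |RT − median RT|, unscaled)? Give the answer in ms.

Sorted: 290, 291, 349, 358, 365, 421, 425, 453, 476 → median = 365
|x − 365|: 60, 75, 74, 16, 0, 7, 111, 56, 88
Sorted deviations: 0, 7, 16, 56, 60, 74, 75, 88, 111 → MAD = 60

60 ms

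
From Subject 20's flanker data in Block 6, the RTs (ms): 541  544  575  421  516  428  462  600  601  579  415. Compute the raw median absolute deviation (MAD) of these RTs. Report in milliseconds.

59 ms

Sorted: 415, 421, 428, 462, 516, 541, 544, 575, 579, 600, 601 → median = 541
|x − 541|: 0, 3, 34, 120, 25, 113, 79, 59, 60, 38, 126
Sorted deviations: 0, 3, 25, 34, 38, 59, 60, 79, 113, 120, 126 → MAD = 59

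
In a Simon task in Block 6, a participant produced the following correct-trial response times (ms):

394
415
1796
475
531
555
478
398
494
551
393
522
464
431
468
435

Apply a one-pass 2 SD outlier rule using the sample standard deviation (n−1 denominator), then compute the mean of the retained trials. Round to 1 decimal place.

n = 16, ΣRT = 8800, M = 550.000
Σ(x−M)² = 1699452.00; s = √(1699452.00/15) = 336.596
Cutoffs: 550.000 ± 2·336.596 → [-123.2, 1223.2]
Outside: 1796 → excluded.
Retained (n=15): Σ = 7004, mean = 7004/15 = 466.933

466.9 ms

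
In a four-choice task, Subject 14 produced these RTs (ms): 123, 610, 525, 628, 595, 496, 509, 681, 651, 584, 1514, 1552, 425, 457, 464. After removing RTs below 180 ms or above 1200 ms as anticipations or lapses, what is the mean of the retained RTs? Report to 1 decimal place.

Excluded: 123, 1514, 1552
Retained (n=12): Σ = 6625
Mean = 6625/12 = 552.0833

552.1 ms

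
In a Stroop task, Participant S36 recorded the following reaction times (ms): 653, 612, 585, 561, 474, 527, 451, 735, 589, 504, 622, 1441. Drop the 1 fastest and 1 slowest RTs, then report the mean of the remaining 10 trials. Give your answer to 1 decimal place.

586.2 ms

Sorted: 451, 474, 504, 527, 561, 585, 589, 612, 622, 653, 735, 1441
Drop lowest 1 (451) and highest 1 (1441)
Remaining (n=10): Σ = 5862, mean = 5862/10 = 586.200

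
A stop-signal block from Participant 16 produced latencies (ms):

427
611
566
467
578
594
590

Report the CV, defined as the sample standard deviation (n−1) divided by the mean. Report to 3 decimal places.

0.130

n = 7, Σ = 3833, M = 547.5714
Σ(x−M)² = 30273.714; s = √(30273.714/6) = 71.0325
CV = 71.0325 / 547.5714 = 0.12972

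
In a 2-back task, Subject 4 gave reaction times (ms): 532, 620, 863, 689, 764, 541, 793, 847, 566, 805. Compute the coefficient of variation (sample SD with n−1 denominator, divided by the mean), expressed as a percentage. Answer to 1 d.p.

n = 10, Σ = 7020, M = 702.0000
Σ(x−M)² = 149890.000; s = √(149890.000/9) = 129.0521
CV = 129.0521 / 702.0000 = 0.18383 = 18.383%

18.4%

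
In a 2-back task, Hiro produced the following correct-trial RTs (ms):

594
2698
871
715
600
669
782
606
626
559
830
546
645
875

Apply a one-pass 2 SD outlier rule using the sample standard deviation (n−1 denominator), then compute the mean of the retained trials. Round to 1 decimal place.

n = 14, ΣRT = 11616, M = 829.714
Σ(x−M)² = 3923288.86; s = √(3923288.86/13) = 549.355
Cutoffs: 829.714 ± 2·549.355 → [-269.0, 1928.4]
Outside: 2698 → excluded.
Retained (n=13): Σ = 8918, mean = 8918/13 = 686.000

686.0 ms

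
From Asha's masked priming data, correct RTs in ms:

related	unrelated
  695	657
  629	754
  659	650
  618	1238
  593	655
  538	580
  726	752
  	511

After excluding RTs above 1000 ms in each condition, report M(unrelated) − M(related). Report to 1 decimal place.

14.4 ms

unrelated: exclude 1238
M(related) = 4458/7 = 636.857
M(unrelated) = 4559/7 = 651.286
Difference = 651.286 − 636.857 = 14.429 ms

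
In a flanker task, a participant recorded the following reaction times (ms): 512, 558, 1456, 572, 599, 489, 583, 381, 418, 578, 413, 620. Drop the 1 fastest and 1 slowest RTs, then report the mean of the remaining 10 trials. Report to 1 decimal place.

534.2 ms

Sorted: 381, 413, 418, 489, 512, 558, 572, 578, 583, 599, 620, 1456
Drop lowest 1 (381) and highest 1 (1456)
Remaining (n=10): Σ = 5342, mean = 5342/10 = 534.200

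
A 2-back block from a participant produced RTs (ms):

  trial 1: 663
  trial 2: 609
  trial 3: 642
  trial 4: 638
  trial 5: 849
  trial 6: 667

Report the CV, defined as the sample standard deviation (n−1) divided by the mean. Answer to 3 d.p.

0.127

n = 6, Σ = 4068, M = 678.0000
Σ(x−M)² = 37244.000; s = √(37244.000/5) = 86.3064
CV = 86.3064 / 678.0000 = 0.12730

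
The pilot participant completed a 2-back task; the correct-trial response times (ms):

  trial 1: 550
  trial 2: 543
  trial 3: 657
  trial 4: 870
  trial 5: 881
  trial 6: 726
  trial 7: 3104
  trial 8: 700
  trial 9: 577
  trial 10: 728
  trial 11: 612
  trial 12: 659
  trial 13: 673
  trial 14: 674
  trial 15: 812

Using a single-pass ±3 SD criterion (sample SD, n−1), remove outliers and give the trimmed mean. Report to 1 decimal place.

n = 15, ΣRT = 12766, M = 851.067
Σ(x−M)² = 5587520.93; s = √(5587520.93/14) = 631.750
Cutoffs: 851.067 ± 3·631.750 → [-1044.2, 2746.3]
Outside: 3104 → excluded.
Retained (n=14): Σ = 9662, mean = 9662/14 = 690.143

690.1 ms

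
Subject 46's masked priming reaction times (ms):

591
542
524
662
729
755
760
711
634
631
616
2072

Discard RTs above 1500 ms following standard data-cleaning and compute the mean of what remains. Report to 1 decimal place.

Excluded: 2072
Retained (n=11): Σ = 7155
Mean = 7155/11 = 650.4545

650.5 ms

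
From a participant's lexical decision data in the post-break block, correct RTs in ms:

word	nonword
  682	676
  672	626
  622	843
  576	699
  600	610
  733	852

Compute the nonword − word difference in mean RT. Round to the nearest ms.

M(word) = 3885/6 = 647.500
M(nonword) = 4306/6 = 717.667
Difference = 717.667 − 647.500 = 70.167 ms

70 ms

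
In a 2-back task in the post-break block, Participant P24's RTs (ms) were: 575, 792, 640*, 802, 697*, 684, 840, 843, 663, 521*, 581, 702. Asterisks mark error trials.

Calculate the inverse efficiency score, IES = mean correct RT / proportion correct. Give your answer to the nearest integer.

960 ms

Correct trials (n=9): 575, 792, 802, 684, 840, 843, 663, 581, 702
Mean correct RT = 6482/9 = 720.2222 ms
Proportion correct = 9/12
IES = 720.2222 / (9/12) = 960.296 ms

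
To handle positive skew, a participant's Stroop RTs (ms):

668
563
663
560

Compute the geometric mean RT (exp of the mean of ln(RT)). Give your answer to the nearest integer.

611 ms

ln(RT): 6.5043, 6.3333, 6.4968, 6.3279
Mean ln(RT) = 25.6623/4 = 6.41557
Geometric mean = exp(6.41557) = 611.29 ms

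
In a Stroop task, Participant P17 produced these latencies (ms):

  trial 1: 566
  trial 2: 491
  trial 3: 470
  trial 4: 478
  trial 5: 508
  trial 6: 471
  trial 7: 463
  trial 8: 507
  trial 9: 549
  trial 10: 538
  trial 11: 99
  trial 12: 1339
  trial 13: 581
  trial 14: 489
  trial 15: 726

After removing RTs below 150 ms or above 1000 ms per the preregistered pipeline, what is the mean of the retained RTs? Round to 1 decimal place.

525.9 ms

Excluded: 99, 1339
Retained (n=13): Σ = 6837
Mean = 6837/13 = 525.9231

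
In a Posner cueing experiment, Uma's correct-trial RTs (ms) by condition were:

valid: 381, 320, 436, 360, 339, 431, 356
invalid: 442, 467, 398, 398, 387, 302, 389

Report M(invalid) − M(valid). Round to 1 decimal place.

M(valid) = 2623/7 = 374.714
M(invalid) = 2783/7 = 397.571
Difference = 397.571 − 374.714 = 22.857 ms

22.9 ms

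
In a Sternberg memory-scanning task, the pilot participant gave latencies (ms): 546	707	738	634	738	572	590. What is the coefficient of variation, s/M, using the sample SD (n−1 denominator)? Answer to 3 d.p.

0.125

n = 7, Σ = 4525, M = 646.4286
Σ(x−M)² = 39403.714; s = √(39403.714/6) = 81.0388
CV = 81.0388 / 646.4286 = 0.12536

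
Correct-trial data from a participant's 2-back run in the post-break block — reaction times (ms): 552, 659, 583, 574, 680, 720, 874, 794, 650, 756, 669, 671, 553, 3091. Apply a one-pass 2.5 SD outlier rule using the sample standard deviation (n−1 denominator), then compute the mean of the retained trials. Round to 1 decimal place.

671.9 ms

n = 14, ΣRT = 11826, M = 844.714
Σ(x−M)² = 5545798.86; s = √(5545798.86/13) = 653.146
Cutoffs: 844.714 ± 2.5·653.146 → [-788.2, 2477.6]
Outside: 3091 → excluded.
Retained (n=13): Σ = 8735, mean = 8735/13 = 671.923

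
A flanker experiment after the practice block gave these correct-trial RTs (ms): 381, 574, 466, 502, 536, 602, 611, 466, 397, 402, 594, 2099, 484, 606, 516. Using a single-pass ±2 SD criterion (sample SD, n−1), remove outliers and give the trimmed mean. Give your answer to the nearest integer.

n = 15, ΣRT = 9236, M = 615.733
Σ(x−M)² = 2442658.93; s = √(2442658.93/14) = 417.703
Cutoffs: 615.733 ± 2·417.703 → [-219.7, 1451.1]
Outside: 2099 → excluded.
Retained (n=14): Σ = 7137, mean = 7137/14 = 509.786

510 ms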